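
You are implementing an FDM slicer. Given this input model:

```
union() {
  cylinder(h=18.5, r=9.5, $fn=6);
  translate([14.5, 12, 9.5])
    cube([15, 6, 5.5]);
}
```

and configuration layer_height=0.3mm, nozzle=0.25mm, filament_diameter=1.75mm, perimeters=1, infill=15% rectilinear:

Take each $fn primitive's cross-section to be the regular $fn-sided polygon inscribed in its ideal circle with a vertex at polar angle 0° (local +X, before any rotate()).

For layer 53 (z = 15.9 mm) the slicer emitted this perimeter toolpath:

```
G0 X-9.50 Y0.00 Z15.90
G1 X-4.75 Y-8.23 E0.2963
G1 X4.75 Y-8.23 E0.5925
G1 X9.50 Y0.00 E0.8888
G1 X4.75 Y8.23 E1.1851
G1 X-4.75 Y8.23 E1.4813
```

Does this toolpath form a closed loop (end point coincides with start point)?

no

Start point (G0): (-9.50, 0.00). End point (last G1): the path does not return to the start — open.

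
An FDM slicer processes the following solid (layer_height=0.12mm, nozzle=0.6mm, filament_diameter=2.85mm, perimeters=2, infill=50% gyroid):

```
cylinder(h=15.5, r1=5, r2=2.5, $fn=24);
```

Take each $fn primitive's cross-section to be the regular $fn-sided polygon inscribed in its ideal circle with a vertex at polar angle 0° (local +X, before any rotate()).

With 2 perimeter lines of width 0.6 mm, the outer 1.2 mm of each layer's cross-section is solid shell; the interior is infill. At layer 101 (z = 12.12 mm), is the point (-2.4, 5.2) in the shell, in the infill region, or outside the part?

At z = 12.12 mm: the cone: at t=0.782 of its height the radius interpolates to r₁+(r₂−r₁)t = 3.045, giving a regular 24-gon of that circumradius. Overall, the cross-section is a single solid region. The nearest boundary edge runs (-0.79, 2.94)→(-1.52, 2.64); distance from the point to it = 2.70 mm. The point is not inside any of the regions above, so it lies outside the cross-section (2.70 mm from the nearest boundary).

outside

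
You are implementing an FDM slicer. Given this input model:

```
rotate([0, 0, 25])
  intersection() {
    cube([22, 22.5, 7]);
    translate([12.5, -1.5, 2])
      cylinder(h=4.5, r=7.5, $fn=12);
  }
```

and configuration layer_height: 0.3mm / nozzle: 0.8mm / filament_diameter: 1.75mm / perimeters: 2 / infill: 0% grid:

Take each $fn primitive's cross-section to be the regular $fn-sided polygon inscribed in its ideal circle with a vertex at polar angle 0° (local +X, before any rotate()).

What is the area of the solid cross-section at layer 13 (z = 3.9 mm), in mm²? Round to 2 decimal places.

At z = 3.9 mm: the 22×22.5 cube contributes its full rectangle (area 495.00 mm²); the r=7.5 cylinder at (12.5, -1.5) contributes a regular 12-gon of circumradius 7.5 (area = (12/2)·7.500²·sin(360°/12) = 168.75 mm²); After intersecting: the r=7.5 cylinder at (12.5, -1.5) partially overlaps the 22×22.5 cube; clipping to the common part keeps 62.48 mm² — area = 62.48 mm²; (whole slice rotated 25° about Z — lengths, areas and connectivity unchanged). Overall, the cross-section is a single solid region. Net area = 62.48 mm².

62.48 mm²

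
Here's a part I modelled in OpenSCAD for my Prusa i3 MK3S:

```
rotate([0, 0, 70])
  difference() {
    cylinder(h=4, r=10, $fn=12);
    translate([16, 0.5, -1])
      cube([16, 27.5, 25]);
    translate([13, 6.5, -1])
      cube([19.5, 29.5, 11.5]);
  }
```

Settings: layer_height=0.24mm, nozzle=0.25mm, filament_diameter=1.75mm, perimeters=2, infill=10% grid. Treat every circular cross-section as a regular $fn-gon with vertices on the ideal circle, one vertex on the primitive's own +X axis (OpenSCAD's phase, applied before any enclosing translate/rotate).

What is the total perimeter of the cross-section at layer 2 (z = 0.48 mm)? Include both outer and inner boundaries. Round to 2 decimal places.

At z = 0.48 mm: the r=10 cylinder contributes a regular 12-gon of circumradius 10 (perimeter = 2·12·10.000·sin(180°/12) = 62.12 mm); the cube at (16, 0.5) is present — its section is the full 16×27.5 rectangle (perimeter 87.00 mm); the cube at (13, 6.5) is present — its section is the full 19.5×29.5 rectangle (perimeter 98.00 mm); Taking the first minus the rest: starting from the r=10 cylinder, the 16×27.5 cube at (16, 0.5) misses the remaining region (no effect); the 19.5×29.5 cube at (13, 6.5) misses the remaining region (no effect) — boundary = 62.12 mm; (whole slice rotated 70° about Z — lengths, areas and connectivity unchanged). Overall, the cross-section is a single solid region. Total boundary length (outer) = 62.12 mm.

62.12 mm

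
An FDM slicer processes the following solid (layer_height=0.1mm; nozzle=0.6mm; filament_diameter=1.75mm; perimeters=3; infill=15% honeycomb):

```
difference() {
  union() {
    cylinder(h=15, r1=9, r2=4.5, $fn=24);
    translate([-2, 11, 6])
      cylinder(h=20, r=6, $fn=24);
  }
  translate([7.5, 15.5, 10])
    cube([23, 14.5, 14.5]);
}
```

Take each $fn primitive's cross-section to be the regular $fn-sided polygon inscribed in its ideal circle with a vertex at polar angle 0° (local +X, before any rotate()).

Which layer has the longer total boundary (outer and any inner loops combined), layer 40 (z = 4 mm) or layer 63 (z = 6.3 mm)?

Layer 40 (z = 4): the cone (r1=9→r2=4.5) has section circumradius 7.800 here — a regular 24-gon (perimeter = 2·24·7.800·sin(180°/24) = 48.87 mm); the cylinder at (-2, 11) does not reach this height (z outside [6, 26]); Combining (union): only the cone is present, so the union is just that shape — boundary = 48.87 mm; the cube at (7.5, 15.5) does not reach this height (z outside [10, 24.5]); Subtracting the remaining from the first: none of the subtracted shapes is present at this height, so that combined region is unchanged — boundary = 48.87 mm. So its perimeter = 48.87 mm. Layer 63 (z = 6.3): the cone contributes a regular 24-gon of circumradius 7.110 (interpolated between r1=9 and r2=4.5 at t=0.420) (perimeter = 2·24·7.110·sin(180°/24) = 44.55 mm); the cylinder at (-2, 11): section is a regular 24-gon, circumradius r=6 (perimeter = 2·24·6.000·sin(180°/24) = 37.59 mm); Combining (union): the regions partially overlap (shared area 8.38 mm²), so the edge portions inside another operand are dropped and the merged outline is re-measured after clipping — boundary = 68.09 mm; the cube at (7.5, 15.5) is absent (z outside [10, 24.5]); Subtracting the remaining from the first: none of the subtracted shapes is present at this height, so that combined region is unchanged — boundary = 68.09 mm. So its perimeter = 68.09 mm. Layer 63 is larger (68.09 vs 48.87 mm).

layer 63 (z = 6.3 mm)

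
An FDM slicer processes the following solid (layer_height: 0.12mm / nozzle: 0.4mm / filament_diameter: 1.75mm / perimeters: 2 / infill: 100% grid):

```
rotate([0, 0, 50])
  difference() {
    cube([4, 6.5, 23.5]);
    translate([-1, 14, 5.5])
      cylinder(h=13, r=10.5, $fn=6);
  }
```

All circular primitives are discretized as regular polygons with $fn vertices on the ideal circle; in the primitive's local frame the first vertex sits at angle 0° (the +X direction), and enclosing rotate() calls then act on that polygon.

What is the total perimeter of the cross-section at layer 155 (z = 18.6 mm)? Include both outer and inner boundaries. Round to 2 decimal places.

21.00 mm

At z = 18.6 mm: the cube is present — its section is the full 4×6.5 rectangle (perimeter 21.00 mm); the cylinder at (-1, 14) is not intersected at this z (z outside [5.5, 18.5]); Subtracting the remaining from the first: none of the subtracted shapes is present at this height, so the 4×6.5 cube is unchanged — boundary = 21.00 mm; (whole slice rotated 50° about Z — lengths, areas and connectivity unchanged). Overall, the cross-section is a single solid region. Total boundary length (outer) = 21.00 mm.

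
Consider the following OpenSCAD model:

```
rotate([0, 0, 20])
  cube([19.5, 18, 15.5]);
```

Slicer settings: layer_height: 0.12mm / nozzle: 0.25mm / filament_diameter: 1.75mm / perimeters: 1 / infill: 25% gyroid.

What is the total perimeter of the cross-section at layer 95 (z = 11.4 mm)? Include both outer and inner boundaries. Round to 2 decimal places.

75.00 mm

At z = 11.4 mm: the 19.5×18 cube contributes its full rectangle (perimeter 75.00 mm); (rotated 20° about Z; rotation is an isometry so areas/perimeters/island counts are preserved). Overall, the cross-section is a single solid region. Total boundary length (outer) = 75.00 mm.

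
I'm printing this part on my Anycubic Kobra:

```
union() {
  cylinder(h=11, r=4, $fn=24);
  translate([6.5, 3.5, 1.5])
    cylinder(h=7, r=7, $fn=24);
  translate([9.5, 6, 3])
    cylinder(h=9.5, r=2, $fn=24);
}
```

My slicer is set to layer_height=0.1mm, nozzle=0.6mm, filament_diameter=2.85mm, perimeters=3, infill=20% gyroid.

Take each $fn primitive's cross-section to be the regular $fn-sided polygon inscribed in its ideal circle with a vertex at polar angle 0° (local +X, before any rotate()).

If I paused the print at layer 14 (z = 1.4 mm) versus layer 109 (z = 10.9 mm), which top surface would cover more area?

layer 109 (z = 10.9 mm)

Layer 14 (z = 1.4): the r=4 cylinder gives a regular 24-gon of circumradius 4 (constant along its height) (area = (24/2)·4.000²·sin(360°/24) = 49.69 mm²); the cylinder at (6.5, 3.5) does not reach this height (z outside [1.5, 8.5]); the cylinder at (9.5, 6) is not intersected at this z (z outside [3, 12.5]); Merging all regions: only the r=4 cylinder is present, so the union is just that shape — area = 49.69 mm². So its area = 49.69 mm². Layer 109 (z = 10.9): the r=4 cylinder contributes a regular 24-gon of circumradius 4 (area = (24/2)·4.000²·sin(360°/24) = 49.69 mm²); the cylinder at (6.5, 3.5) is absent (z outside [1.5, 8.5]); the r=2 cylinder at (9.5, 6) contributes a regular 24-gon of circumradius 2 (area = (24/2)·2.000²·sin(360°/24) = 12.42 mm²); Merging all regions: the 2 present regions are separate (no shared area or edge), so areas and boundary lengths simply add and each stays a separate island — area = 62.12 mm². So its area = 62.12 mm². Layer 109 is larger (62.12 vs 49.69 mm²).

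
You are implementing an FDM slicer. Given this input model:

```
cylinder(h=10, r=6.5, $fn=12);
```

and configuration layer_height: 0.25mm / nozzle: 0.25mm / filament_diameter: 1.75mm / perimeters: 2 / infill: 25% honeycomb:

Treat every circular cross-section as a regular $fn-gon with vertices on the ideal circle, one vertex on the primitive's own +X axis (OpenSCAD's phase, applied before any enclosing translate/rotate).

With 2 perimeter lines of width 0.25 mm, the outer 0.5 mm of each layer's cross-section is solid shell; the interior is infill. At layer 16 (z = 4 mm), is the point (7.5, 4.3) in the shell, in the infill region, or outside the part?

outside

At z = 4 mm: the r=6.5 cylinder contributes a regular 12-gon of circumradius 6.5. Overall, the cross-section is a single solid region. The nearest boundary edge runs (6.50, 0.00)→(5.63, 3.25); distance from the point to it = 2.15 mm. The point is not inside any of the regions above, so it lies outside the cross-section (2.15 mm from the nearest boundary).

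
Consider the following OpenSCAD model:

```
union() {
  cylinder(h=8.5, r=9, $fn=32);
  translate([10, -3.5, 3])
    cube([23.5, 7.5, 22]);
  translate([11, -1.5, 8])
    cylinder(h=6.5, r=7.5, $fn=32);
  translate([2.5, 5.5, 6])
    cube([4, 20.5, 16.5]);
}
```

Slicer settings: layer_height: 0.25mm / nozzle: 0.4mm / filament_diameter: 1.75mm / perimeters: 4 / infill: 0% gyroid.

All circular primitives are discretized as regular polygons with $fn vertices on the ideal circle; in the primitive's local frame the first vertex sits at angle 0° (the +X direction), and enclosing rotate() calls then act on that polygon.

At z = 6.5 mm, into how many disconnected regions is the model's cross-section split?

2

At z = 6.5 mm: the cylinder: section is a regular 32-gon, circumradius r=9; the cube at (10, -3.5) (footprint 23.5×7.5) is included at this height; the cylinder at (11, -1.5) is absent (z outside [8, 14.5]); the cube at (2.5, 5.5) (footprint 4×20.5) is included at this height; Taking the union: the regions partially overlap (shared area 8.57 mm²), so overlapping operands fuse into one piece — 2 connected regions. The result has 2 disconnected regions.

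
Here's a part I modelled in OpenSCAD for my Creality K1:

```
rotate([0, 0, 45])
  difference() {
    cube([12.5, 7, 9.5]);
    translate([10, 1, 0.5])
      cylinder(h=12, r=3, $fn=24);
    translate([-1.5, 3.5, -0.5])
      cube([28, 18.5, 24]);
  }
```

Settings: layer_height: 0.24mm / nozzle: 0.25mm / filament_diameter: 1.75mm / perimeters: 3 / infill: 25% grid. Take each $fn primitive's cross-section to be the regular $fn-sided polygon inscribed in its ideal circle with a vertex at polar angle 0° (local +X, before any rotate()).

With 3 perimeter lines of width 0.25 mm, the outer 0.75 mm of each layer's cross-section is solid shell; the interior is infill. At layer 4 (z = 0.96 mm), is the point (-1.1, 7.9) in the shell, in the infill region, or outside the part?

outside

At z = 0.96 mm: the 12.5×7 cube contributes its full rectangle; the r=3 cylinder at (10, 1) gives a regular 24-gon of circumradius 3 (constant along its height); the 28×18.5 cube at (-1.5, 3.5) contributes its full rectangle; Taking the first minus the rest: starting from the 12.5×7 cube, the r=3 cylinder at (10, 1) partially overlaps it — only the 18.87 mm² overlap (of its 27.95 mm²) is removed, clipping the outline; the 28×18.5 cube at (-1.5, 3.5) partially overlaps it — only the 42.68 mm² overlap (of its 518.00 mm²) is removed, clipping the outline — 2 connected regions; (whole slice rotated 45° about Z — lengths, areas and connectivity unchanged). Overall, the cross-section has 2 separate islands. Undo the 45° rotation: the query point maps to (4.808, 6.364) in the un-rotated model frame. The nearest boundary edge runs (0.00, 3.50)→(8.37, 3.50); distance from the point to it = 2.86 mm. The point is not inside any of the regions above, so it lies outside the cross-section (2.86 mm from the nearest boundary).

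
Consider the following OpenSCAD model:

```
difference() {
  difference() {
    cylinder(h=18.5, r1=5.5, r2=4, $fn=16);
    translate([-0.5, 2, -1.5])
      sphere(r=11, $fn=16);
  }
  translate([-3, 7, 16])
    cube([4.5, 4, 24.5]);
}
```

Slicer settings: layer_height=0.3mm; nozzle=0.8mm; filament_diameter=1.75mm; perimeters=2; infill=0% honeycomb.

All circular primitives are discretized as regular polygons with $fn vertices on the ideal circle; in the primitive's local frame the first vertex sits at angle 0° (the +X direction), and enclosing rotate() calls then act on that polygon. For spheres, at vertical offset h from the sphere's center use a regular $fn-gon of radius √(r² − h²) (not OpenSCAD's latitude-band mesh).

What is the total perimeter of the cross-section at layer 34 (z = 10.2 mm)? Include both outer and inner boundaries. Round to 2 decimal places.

At z = 10.2 mm: the cone (r1=5.5→r2=4) has section circumradius 4.673 here — a regular 16-gon (perimeter = 2·16·4.673·sin(180°/16) = 29.17 mm); the sphere at (-0.5, 2) is not intersected at this z (|z−center|=11.700 > r=11); Subtracting the remaining from the first: none of the subtracted shapes is present at this height, so the cone is unchanged — boundary = 29.17 mm; the cube at (-3, 7) is absent (z outside [16, 40.5]); Taking the first minus the rest: none of the subtracted shapes is present at this height, so the result so far is unchanged — boundary = 29.17 mm. Overall, the cross-section is a single solid region. Total boundary length (outer) = 29.17 mm.

29.17 mm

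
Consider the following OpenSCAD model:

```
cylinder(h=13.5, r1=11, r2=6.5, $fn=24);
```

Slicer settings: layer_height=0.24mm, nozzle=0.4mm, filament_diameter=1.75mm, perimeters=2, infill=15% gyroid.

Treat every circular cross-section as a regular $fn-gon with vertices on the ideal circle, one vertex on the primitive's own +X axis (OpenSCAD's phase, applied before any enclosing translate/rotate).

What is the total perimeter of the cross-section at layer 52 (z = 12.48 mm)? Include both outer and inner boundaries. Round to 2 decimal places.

42.85 mm

At z = 12.48 mm: the cone: at t=0.924 of its height the radius interpolates to r₁+(r₂−r₁)t = 6.840, giving a regular 24-gon of that circumradius (perimeter = 2·24·6.840·sin(180°/24) = 42.85 mm). Overall, the cross-section is a single solid region. Total boundary length (outer) = 42.85 mm.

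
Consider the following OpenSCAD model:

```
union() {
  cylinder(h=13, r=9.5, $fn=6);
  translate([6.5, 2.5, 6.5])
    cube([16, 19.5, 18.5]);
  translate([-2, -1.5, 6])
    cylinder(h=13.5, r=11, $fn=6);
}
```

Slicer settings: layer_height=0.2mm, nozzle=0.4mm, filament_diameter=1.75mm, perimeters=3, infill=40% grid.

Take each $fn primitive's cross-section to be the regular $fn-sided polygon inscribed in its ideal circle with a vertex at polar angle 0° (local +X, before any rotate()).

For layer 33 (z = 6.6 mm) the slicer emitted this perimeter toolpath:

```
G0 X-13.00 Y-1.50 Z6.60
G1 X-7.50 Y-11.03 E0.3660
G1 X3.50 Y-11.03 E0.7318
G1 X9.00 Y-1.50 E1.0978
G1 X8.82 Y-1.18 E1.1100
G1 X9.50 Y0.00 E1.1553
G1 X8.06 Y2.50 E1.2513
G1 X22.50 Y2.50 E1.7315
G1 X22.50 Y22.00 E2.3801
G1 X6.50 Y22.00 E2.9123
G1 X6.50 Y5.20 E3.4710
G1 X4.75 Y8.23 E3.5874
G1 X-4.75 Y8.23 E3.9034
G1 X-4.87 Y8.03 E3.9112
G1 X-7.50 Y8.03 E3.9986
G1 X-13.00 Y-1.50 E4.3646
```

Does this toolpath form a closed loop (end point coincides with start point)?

yes

Start point (G0): (-13.00, -1.50). End point (last G1): the path returns to the start — closed.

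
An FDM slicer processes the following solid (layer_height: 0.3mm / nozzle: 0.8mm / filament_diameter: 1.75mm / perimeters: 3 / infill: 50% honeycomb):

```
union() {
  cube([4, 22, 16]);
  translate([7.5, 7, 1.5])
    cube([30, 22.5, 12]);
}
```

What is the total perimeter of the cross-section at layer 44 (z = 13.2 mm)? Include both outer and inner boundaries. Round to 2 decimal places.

157.00 mm

At z = 13.2 mm: the 4×22 cube contributes its full rectangle (perimeter 52.00 mm); the cube at (7.5, 7) (footprint 30×22.5) is included at this height (perimeter 105.00 mm); Taking the union: the 2 present regions are separate (no shared area or edge), so areas and boundary lengths simply add and each stays a separate island — boundary = 157.00 mm. Overall, the cross-section has 2 separate islands. Total boundary length (outer) = 157.00 mm.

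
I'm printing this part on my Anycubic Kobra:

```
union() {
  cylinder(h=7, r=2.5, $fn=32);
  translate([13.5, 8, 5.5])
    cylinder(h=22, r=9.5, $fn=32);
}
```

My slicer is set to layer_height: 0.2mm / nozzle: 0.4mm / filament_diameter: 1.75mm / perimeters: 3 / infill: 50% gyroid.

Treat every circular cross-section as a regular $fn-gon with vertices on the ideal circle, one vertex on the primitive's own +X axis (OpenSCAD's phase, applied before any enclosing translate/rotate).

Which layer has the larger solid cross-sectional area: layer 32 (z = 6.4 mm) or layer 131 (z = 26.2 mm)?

layer 32 (z = 6.4 mm)

Layer 32 (z = 6.4): the r=2.5 cylinder gives a regular 32-gon of circumradius 2.5 (constant along its height) (area = (32/2)·2.500²·sin(360°/32) = 19.51 mm²); the r=9.5 cylinder at (13.5, 8) gives a regular 32-gon of circumradius 9.5 (constant along its height) (area = (32/2)·9.500²·sin(360°/32) = 281.71 mm²); Combining (union): the 2 present regions are separate (no shared area or edge), so areas and boundary lengths simply add and each stays a separate island — area = 301.22 mm². So its area = 301.22 mm². Layer 131 (z = 26.2): the cylinder is absent (z outside [0, 7]); the r=9.5 cylinder at (13.5, 8) contributes a regular 32-gon of circumradius 9.5 (area = (32/2)·9.500²·sin(360°/32) = 281.71 mm²); Taking the union: only the r=9.5 cylinder at (13.5, 8) is present, so the union is just that shape — area = 281.71 mm². So its area = 281.71 mm². Layer 32 is larger (301.22 vs 281.71 mm²).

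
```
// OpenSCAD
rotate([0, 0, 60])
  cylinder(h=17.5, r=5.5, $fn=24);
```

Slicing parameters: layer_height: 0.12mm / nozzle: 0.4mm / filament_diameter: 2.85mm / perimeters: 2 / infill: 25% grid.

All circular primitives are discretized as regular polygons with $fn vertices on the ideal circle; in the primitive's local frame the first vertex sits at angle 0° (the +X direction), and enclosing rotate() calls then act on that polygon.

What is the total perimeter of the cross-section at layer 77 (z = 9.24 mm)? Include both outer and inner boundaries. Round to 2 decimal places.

34.46 mm

At z = 9.24 mm: the cylinder: section is a regular 24-gon, circumradius r=5.5 (perimeter = 2·24·5.500·sin(180°/24) = 34.46 mm); (whole slice rotated 60° about Z — lengths, areas and connectivity unchanged). Overall, the cross-section is a single solid region. Total boundary length (outer) = 34.46 mm.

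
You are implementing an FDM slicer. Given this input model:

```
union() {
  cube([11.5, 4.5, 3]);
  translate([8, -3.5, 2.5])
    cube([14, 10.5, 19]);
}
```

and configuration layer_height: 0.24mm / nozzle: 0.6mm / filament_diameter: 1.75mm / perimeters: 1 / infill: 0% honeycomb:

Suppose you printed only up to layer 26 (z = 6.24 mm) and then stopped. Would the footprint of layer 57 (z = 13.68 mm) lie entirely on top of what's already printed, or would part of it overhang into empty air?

Compare the two slices. At z = 6.24: the cube is absent (z outside [0, 3]); the 14×10.5 cube at (8, -3.5) contributes its full rectangle (area 147.00 mm²); Taking the union: only the 14×10.5 cube at (8, -3.5) is present, so the union is just that shape — area = 147.00 mm². At z = 13.68: the cube is absent (z outside [0, 3]); the cube at (8, -3.5) is present — its section is the full 14×10.5 rectangle (area 147.00 mm²); Merging all regions: only the 14×10.5 cube at (8, -3.5) is present, so the union is just that shape — area = 147.00 mm². Checking containment: the cross-section at z = 13.68 is a subset of the cross-section at z = 6.24.

entirely on top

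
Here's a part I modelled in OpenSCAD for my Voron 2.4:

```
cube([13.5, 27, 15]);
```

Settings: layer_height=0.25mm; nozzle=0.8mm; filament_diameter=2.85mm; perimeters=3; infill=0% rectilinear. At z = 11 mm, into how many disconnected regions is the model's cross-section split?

At z = 11 mm: the 13.5×27 cube contributes its full rectangle. The result has 1 disconnected region.

1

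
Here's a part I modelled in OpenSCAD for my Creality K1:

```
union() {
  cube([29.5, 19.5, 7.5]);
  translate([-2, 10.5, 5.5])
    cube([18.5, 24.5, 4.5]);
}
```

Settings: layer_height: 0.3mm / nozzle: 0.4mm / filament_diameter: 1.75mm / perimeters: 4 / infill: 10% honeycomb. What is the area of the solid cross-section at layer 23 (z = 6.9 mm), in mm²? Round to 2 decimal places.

At z = 6.9 mm: the 29.5×19.5 cube contributes its full rectangle (area 575.25 mm²); the 18.5×24.5 cube at (-2, 10.5) contributes its full rectangle (area 453.25 mm²); Merging all regions: the regions partially overlap — summed areas 1028.50 mm² minus the doubly-counted overlap 148.50 mm² gives 880.00 mm² — area = 880.00 mm². Overall, the cross-section is a single solid region. Net area = 880.00 mm².

880.00 mm²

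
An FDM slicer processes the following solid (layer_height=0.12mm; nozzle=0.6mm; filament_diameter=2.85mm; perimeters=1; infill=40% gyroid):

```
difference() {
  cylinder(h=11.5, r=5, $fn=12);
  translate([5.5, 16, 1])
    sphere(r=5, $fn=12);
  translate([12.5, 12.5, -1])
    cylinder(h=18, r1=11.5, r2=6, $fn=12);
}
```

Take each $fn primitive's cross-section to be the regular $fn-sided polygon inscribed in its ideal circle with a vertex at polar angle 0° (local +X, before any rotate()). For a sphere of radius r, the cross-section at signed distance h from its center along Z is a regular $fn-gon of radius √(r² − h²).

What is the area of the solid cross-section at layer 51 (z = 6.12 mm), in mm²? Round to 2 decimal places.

At z = 6.12 mm: the r=5 cylinder gives a regular 12-gon of circumradius 5 (constant along its height) (area = (12/2)·5.000²·sin(360°/12) = 75.00 mm²); the sphere at (5.5, 16) does not reach this height (|z−center|=5.120 > r=5); the cone at (12.5, 12.5) contributes a regular 12-gon of circumradius 9.324 (interpolated between r1=11.5 and r2=6 at t=0.396) (area = (12/2)·9.324²·sin(360°/12) = 260.84 mm²); After the difference (first − rest): starting from the r=5 cylinder (75.00 mm²), the cone at (12.5, 12.5) misses the remaining region (no effect) — area = 75.00 mm². Overall, the cross-section is a single solid region. Net area = 75.00 mm².

75.00 mm²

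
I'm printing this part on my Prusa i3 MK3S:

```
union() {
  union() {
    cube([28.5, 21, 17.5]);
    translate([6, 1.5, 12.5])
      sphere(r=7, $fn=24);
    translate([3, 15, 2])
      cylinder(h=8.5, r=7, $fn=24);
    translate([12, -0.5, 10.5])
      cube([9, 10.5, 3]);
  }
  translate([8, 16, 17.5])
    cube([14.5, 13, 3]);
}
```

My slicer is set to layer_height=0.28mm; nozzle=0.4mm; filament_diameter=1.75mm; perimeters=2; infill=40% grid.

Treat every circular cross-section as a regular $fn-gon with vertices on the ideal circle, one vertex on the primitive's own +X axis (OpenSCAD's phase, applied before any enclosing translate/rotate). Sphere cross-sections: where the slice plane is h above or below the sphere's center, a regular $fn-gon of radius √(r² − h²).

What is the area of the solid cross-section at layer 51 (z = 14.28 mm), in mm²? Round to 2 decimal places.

652.16 mm²

At z = 14.28 mm: the cube (footprint 28.5×21) is included at this height (area 598.50 mm²); the r=7 sphere at (6, 1.5) contributes a regular 24-gon of circumradius √(7²−1.78²) = 6.770 (area = (24/2)·6.770²·sin(360°/24) = 142.35 mm²); the cylinder at (3, 15) does not reach this height (z outside [2, 10.5]); the cube at (12, -0.5) does not reach this height (z outside [10.5, 13.5]); Merging all regions: the regions partially overlap — summed areas 740.85 mm² minus the doubly-counted overlap 88.68 mm² gives 652.16 mm² — area = 652.16 mm²; the cube at (8, 16) does not reach this height (z outside [17.5, 20.5]); Merging all regions: only that combined region is present, so the union is just that shape — area = 652.16 mm². Overall, the cross-section is a single solid region. Net area = 652.16 mm².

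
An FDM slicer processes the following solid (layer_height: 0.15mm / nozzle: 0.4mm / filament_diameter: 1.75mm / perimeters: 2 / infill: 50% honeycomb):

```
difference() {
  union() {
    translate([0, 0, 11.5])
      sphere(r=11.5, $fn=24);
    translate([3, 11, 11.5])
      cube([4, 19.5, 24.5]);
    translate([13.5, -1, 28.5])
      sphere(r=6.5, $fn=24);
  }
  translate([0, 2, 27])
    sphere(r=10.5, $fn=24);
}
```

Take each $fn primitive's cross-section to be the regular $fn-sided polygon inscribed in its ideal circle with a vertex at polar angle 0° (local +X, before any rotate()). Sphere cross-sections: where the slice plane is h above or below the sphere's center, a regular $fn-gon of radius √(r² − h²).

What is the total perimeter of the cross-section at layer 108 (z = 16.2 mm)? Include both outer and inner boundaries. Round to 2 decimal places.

At z = 16.2 mm: the sphere: section is a regular 24-gon, circumradius = √(r²−h²) = √(11.5²−4.7²) = 10.496 (perimeter = 2·24·10.496·sin(180°/24) = 65.76 mm); the cube at (3, 11) is present — its section is the full 4×19.5 rectangle (perimeter 47.00 mm); the sphere at (13.5, -1) does not reach this height (|z−center|=12.300 > r=6.5); Merging all regions: the 2 present regions are separate (no shared area or edge), so areas and boundary lengths simply add and each stays a separate island — boundary = 112.76 mm; the sphere at (0, 2) does not reach this height (|z−center|=10.800 > r=10.5); Subtracting the remaining from the first: none of the subtracted shapes is present at this height, so that combined region is unchanged — boundary = 112.76 mm. Overall, the cross-section has 2 separate islands. Total boundary length (outer) = 112.76 mm.

112.76 mm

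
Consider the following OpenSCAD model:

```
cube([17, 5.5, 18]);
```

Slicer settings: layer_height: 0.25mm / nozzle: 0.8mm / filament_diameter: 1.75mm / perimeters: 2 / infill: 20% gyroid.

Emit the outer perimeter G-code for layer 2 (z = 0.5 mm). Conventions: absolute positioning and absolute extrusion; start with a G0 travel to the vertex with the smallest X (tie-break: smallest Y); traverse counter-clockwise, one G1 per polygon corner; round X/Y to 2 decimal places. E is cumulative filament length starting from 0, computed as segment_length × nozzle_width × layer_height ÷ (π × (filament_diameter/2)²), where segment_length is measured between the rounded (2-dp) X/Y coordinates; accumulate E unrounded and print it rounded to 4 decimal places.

At z = 0.5 mm: the cube is present — its section is the full 17×5.5 rectangle. The outline is a single polygon with 4 vertices. Extrusion per mm of travel: 0.8 × 0.25 / (π × 0.875²) = 0.083150. Accumulating E over each segment gives final E = 3.7418.

G0 X0.00 Y0.00 Z0.50
G1 X17.00 Y0.00 E1.4136
G1 X17.00 Y5.50 E1.8709
G1 X0.00 Y5.50 E3.2844
G1 X0.00 Y0.00 E3.7418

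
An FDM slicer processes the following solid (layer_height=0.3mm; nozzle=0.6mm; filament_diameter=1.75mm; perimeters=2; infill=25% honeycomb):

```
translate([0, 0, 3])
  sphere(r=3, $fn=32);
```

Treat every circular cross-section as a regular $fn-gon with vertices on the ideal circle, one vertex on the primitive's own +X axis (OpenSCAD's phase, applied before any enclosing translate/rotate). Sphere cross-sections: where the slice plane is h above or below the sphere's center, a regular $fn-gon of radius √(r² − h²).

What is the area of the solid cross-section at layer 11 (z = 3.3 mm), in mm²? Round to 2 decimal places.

At z = 3.3 mm: the sphere: section is a regular 32-gon, circumradius = √(r²−h²) = √(3²−0.3²) = 2.985 (area = (32/2)·2.985²·sin(360°/32) = 27.81 mm²). Overall, the cross-section is a single solid region. Net area = 27.81 mm².

27.81 mm²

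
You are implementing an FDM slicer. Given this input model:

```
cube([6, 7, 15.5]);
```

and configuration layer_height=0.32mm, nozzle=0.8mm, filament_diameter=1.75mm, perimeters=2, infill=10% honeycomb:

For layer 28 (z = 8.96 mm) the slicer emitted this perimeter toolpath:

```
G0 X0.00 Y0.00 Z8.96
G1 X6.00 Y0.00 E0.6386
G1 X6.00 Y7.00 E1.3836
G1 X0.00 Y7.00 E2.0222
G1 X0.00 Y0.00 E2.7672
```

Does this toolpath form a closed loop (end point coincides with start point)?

Start point (G0): (0.00, 0.00). End point (last G1): the path returns to the start — closed.

yes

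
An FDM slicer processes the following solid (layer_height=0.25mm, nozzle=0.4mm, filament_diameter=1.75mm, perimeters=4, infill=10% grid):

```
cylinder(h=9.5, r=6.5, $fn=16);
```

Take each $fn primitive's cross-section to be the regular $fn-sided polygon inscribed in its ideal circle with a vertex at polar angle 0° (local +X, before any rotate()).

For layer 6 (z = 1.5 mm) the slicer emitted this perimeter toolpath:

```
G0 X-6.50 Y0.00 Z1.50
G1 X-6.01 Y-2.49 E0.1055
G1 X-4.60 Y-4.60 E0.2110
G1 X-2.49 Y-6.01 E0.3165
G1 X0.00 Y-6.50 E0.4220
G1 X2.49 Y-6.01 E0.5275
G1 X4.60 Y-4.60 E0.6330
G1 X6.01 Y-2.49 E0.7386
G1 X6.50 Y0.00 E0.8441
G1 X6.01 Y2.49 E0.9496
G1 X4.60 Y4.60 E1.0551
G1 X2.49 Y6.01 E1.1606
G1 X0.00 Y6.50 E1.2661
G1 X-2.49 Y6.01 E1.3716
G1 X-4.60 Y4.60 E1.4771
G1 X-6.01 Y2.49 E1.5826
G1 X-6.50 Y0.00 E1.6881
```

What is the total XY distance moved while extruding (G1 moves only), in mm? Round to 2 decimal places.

Sum the Euclidean lengths of each G1 segment: total = 40.60 mm.

40.60 mm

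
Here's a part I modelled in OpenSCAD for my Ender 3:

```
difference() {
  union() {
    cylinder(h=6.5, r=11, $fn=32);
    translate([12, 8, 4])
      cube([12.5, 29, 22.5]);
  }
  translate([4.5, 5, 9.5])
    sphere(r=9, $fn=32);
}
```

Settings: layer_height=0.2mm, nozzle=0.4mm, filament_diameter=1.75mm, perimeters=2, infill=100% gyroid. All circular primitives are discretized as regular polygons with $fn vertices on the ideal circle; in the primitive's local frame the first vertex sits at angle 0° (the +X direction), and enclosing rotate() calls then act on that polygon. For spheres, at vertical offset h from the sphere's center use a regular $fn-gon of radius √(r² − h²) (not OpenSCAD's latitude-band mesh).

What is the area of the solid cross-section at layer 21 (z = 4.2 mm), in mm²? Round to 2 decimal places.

608.85 mm²

At z = 4.2 mm: the r=11 cylinder contributes a regular 32-gon of circumradius 11 (area = (32/2)·11.000²·sin(360°/32) = 377.69 mm²); the cube at (12, 8) is present — its section is the full 12.5×29 rectangle (area 362.50 mm²); Taking the union: the 2 present regions are separate (no shared area or edge), so areas and boundary lengths simply add and each stays a separate island — area = 740.19 mm²; the sphere at (4.5, 5): section is a regular 32-gon, circumradius = √(r²−h²) = √(9²−5.3²) = 7.274 (area = (32/2)·7.274²·sin(360°/32) = 165.16 mm²); After the difference (first − rest): starting from the result so far (740.19 mm²), the r=9 sphere at (4.5, 5) partially overlaps it — only the 131.35 mm² overlap (of its 165.16 mm²) is removed, clipping the outline — area = 608.85 mm². Overall, the cross-section has 2 separate islands. Net area = 608.85 mm².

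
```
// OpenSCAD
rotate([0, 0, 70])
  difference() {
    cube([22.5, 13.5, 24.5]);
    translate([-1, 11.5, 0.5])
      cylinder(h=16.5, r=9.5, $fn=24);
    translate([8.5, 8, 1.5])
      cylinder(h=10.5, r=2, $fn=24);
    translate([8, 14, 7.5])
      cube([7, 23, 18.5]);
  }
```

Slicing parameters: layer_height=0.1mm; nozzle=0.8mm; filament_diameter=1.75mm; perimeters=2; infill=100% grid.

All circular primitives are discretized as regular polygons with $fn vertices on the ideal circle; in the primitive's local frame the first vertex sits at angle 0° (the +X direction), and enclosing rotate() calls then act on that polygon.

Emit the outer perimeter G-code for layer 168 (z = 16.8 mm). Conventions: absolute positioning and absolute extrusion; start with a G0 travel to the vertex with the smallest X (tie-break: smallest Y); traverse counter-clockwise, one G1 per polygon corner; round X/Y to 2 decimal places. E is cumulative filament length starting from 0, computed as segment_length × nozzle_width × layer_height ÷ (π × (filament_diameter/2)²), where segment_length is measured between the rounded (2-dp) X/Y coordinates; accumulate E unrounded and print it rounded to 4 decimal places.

At z = 16.8 mm: the 22.5×13.5 cube contributes its full rectangle; the r=9.5 cylinder at (-1, 11.5) gives a regular 24-gon of circumradius 9.5 (constant along its height); the cylinder at (8.5, 8) does not reach this height (z outside [1.5, 12]); the 7×23 cube at (8, 14) contributes its full rectangle; Taking the first minus the rest: starting from the 22.5×13.5 cube, the r=9.5 cylinder at (-1, 11.5) partially overlaps it — only the 77.38 mm² overlap (of its 280.30 mm²) is removed, clipping the outline; the 7×23 cube at (8, 14) misses the remaining region (no effect) — 1 connected region; (rotated 70° about Z; rotation is an isometry so areas/perimeters/island counts are preserved). The outline is a single polygon with 11 vertices. Extrusion per mm of travel: 0.8 × 0.1 / (π × 0.875²) = 0.033260. Accumulating E over each segment gives final E = 2.2712.

G0 X-9.87 Y12.36 Z16.80
G1 X-7.90 Y11.92 E0.0671
G1 X-5.70 Y10.78 E0.1495
G1 X-3.87 Y9.10 E0.2322
G1 X-2.54 Y7.01 E0.3146
G1 X-1.79 Y4.64 E0.3972
G1 X-1.68 Y2.17 E0.4795
G1 X-2.00 Y0.73 E0.5285
G1 X0.00 Y0.00 E0.5994
G1 X7.70 Y21.14 E1.3477
G1 X-4.99 Y25.76 E1.7968
G1 X-9.87 Y12.36 E2.2712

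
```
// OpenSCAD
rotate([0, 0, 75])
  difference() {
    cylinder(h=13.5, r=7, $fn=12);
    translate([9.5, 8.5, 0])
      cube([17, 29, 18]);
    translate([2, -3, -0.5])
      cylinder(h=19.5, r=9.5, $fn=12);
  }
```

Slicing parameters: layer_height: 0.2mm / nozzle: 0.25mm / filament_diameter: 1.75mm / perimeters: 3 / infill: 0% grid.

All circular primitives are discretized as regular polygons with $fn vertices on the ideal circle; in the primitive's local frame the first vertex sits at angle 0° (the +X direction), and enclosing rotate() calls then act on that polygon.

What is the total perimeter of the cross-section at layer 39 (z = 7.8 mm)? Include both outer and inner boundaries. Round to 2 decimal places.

25.62 mm

At z = 7.8 mm: the r=7 cylinder contributes a regular 12-gon of circumradius 7 (perimeter = 2·12·7.000·sin(180°/12) = 43.48 mm); the 17×29 cube at (9.5, 8.5) contributes its full rectangle (perimeter 92.00 mm); the r=9.5 cylinder at (2, -3) gives a regular 12-gon of circumradius 9.5 (constant along its height) (perimeter = 2·12·9.500·sin(180°/12) = 59.01 mm); Taking the first minus the rest: starting from the r=7 cylinder, the 17×29 cube at (9.5, 8.5) misses the remaining region (no effect); the r=9.5 cylinder at (2, -3) partially overlaps it — only the 137.09 mm² overlap (of its 270.75 mm²) is removed, clipping the outline — boundary = 25.62 mm; (whole slice rotated 75° about Z — lengths, areas and connectivity unchanged). Overall, the cross-section is a single solid region. Total boundary length (outer) = 25.62 mm.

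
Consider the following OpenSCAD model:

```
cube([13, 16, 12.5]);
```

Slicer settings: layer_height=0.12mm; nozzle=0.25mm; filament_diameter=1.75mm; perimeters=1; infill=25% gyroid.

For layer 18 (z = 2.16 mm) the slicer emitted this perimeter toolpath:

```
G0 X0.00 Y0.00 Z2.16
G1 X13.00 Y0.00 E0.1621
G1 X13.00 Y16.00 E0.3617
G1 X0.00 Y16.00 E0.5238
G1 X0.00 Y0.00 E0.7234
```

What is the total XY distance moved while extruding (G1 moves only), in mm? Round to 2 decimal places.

Sum the Euclidean lengths of each G1 segment: total = 58.00 mm.

58.00 mm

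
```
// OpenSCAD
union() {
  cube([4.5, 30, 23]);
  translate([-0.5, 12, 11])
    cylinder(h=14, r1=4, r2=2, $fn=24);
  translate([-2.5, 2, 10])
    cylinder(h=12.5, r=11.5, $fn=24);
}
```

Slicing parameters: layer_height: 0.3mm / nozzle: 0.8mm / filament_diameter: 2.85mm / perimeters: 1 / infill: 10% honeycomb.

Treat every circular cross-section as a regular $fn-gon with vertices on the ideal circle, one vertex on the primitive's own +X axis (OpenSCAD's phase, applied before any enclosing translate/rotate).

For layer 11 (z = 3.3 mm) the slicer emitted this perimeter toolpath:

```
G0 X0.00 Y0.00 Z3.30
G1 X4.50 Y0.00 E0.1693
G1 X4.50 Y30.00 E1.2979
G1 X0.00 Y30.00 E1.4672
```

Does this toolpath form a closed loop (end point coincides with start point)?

no

Start point (G0): (0.00, 0.00). End point (last G1): the path does not return to the start — open.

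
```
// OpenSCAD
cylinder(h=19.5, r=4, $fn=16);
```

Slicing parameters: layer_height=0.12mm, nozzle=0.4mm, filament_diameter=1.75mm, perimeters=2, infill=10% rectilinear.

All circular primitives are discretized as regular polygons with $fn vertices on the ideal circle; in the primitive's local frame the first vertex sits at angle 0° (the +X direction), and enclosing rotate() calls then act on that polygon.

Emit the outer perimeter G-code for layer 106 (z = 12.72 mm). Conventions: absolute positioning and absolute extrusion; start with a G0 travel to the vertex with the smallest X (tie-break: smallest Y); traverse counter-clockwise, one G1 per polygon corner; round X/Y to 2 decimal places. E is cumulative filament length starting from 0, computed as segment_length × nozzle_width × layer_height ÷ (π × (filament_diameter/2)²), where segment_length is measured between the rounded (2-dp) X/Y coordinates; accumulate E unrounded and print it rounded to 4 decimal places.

At z = 12.72 mm: the cylinder: section is a regular 16-gon, circumradius r=4. The outline is a single polygon with 16 vertices. Extrusion per mm of travel: 0.4 × 0.12 / (π × 0.875²) = 0.019956. Accumulating E over each segment gives final E = 0.4986.

G0 X-4.00 Y0.00 Z12.72
G1 X-3.70 Y-1.53 E0.0311
G1 X-2.83 Y-2.83 E0.0623
G1 X-1.53 Y-3.70 E0.0935
G1 X0.00 Y-4.00 E0.1247
G1 X1.53 Y-3.70 E0.1558
G1 X2.83 Y-2.83 E0.1870
G1 X3.70 Y-1.53 E0.2182
G1 X4.00 Y0.00 E0.2493
G1 X3.70 Y1.53 E0.2804
G1 X2.83 Y2.83 E0.3117
G1 X1.53 Y3.70 E0.3429
G1 X0.00 Y4.00 E0.3740
G1 X-1.53 Y3.70 E0.4051
G1 X-2.83 Y2.83 E0.4363
G1 X-3.70 Y1.53 E0.4675
G1 X-4.00 Y0.00 E0.4986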